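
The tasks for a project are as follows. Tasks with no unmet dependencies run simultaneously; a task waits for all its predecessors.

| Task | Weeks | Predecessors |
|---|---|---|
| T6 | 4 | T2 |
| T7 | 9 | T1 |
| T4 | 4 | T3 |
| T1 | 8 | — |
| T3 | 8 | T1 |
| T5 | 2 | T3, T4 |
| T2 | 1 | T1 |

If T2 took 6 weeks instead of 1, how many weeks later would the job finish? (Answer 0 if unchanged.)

0

Baseline: T1→T3→T4→T5 = 8+8+4+2 = 22 → 22 weeks.
T2 is off the critical path — its longest chain is 13 weeks, giving 9 of slack.
No other chain overtakes it, so the finish is 22 weeks.
Change in finish: 22 − 22 = +0 weeks.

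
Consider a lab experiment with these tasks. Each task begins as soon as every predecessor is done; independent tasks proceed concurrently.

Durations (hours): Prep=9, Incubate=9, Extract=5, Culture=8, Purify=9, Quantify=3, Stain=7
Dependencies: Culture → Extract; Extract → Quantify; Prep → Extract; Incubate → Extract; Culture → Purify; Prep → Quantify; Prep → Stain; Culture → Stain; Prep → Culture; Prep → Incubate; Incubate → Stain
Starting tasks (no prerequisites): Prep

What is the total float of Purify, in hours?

0

The longest chain is Prep→Culture→Purify = 9+8+9 = 26; overall finish 26 hours.
Longest path through Purify: 26 hours (earliest finish 26, latest finish 26).
So Purify can slip 26 − 26 = 0 hours.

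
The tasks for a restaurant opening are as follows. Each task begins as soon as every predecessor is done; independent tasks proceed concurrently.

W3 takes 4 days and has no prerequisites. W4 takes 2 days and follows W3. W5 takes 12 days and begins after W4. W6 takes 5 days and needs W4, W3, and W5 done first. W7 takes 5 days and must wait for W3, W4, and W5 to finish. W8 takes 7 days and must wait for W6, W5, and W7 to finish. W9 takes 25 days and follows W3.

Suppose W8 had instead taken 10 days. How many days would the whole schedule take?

Critical path before the change: W3→W4→W5→W6→W8 = 4+2+12+5+7 = 30 giving 30 days.
W8 is on the critical path; changing it to 10 makes that path 33 days.
No other chain overtakes it, so the finish is 33 days.

33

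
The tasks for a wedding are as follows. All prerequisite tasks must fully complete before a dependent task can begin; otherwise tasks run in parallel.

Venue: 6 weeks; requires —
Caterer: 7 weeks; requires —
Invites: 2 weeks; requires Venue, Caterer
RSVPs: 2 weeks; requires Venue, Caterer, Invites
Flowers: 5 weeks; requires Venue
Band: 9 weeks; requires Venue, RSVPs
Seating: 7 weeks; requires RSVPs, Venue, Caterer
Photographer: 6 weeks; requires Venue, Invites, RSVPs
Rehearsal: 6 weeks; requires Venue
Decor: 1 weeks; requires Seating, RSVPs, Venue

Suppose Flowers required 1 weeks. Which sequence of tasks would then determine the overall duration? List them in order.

Caterer, Invites, RSVPs, Band

Actual critical path: Caterer→Invites→RSVPs→Band = 7+2+2+9 = 20 ⇒ 20 weeks.
The longest path through Flowers is only 11 weeks, so Flowers has float 9.
No other chain overtakes it, so the finish is 20 weeks.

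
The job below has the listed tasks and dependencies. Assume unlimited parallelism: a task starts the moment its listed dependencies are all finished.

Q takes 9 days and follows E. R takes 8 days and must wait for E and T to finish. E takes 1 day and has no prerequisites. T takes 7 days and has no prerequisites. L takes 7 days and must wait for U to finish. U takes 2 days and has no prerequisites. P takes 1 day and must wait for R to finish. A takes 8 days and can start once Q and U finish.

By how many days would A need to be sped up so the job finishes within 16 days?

2

Current finish: 18 days; target: 16.
A is on every critical path, so each day cut from A cuts the finish by one (this holds down to a finish of 16).
Need 18 − 16 = 2 days off A → A becomes 6 days, finish becomes 16.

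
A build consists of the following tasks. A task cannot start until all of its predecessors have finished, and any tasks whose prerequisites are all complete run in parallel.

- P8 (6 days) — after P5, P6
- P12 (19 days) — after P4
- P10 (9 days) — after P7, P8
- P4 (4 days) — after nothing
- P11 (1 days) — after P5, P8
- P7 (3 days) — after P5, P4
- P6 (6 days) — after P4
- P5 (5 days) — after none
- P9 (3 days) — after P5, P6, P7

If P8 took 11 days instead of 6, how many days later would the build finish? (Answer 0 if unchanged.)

5

The binding path is P4→P6→P8→P10 = 4+6+6+9 = 25; finish at 25 days.
Since P8 is critical, the +5 change carries straight to that chain (now 30 days).
No other chain overtakes it, so the finish is 30 days.
Change in finish: 30 − 25 = +5 days.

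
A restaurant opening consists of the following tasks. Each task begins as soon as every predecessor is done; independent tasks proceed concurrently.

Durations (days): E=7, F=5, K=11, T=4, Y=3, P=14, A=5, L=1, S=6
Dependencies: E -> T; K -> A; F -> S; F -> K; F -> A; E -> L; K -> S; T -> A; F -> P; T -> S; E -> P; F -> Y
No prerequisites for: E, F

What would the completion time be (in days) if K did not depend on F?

Original critical path: F→K→S = 5+11+6 = 22 ⇒ 22 days.
Without F→K, K's earliest start moves from 5 to 0.
New critical path: E→P = 7+14 = 21 ⇒ 21 days.

21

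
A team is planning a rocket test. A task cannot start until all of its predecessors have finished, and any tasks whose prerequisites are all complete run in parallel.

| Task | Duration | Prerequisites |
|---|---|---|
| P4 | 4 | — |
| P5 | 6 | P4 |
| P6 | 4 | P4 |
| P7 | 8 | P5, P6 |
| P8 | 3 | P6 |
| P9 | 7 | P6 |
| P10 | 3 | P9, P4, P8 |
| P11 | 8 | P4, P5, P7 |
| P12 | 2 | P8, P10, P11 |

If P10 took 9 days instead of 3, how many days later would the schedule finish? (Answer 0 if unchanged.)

As given, the longest chain is P4→P5→P7→P11→P12 = 4+6+8+8+2 = 28, so the finish is 28 days.
The longest path through P10 is only 20 days, so P10 has float 8.
That remains the longest chain; total 28 days.
Change in finish: 28 − 28 = +0 days.

0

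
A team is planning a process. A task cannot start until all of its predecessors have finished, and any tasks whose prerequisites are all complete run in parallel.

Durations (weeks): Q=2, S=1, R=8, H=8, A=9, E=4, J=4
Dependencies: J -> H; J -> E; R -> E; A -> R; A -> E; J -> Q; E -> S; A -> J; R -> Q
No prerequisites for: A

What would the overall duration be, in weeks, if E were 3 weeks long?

Actual critical path: A→R→E→S = 9+8+4+1 = 22 ⇒ 22 weeks.
Since E is critical, the -1 change carries straight to that chain (now 21 weeks).
No other chain overtakes it, so the finish is 21 weeks.

21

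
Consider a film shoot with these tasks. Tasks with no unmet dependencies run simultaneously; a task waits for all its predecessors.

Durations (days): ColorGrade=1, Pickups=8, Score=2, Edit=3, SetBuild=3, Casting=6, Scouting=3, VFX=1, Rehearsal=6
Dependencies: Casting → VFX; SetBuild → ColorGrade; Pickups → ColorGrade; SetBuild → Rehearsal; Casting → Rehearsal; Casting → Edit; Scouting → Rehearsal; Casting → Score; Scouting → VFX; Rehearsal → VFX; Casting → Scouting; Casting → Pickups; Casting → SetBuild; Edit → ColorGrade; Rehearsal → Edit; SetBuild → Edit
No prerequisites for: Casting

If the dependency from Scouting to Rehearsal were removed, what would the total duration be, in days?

19

Original critical path: Casting→Scouting→Rehearsal→Edit→ColorGrade = 6+3+6+3+1 = 19 ⇒ 19 days.
Dropping Scouting→Rehearsal doesn't change Rehearsal's earliest start (9); another predecessor still binds.
The longest chain is now Casting→SetBuild→Rehearsal→Edit→ColorGrade = 6+3+6+3+1 = 19, so the plan takes 19 days.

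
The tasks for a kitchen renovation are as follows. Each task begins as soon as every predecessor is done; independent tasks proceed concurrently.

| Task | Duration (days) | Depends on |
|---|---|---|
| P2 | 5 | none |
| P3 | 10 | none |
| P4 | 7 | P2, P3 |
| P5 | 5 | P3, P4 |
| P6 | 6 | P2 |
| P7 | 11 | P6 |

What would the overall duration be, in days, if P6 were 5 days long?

22

Actual critical path: P2→P6→P7 = 5+6+11 = 22 ⇒ 22 days.
P6 lies on that path, so at 5 days the path becomes 21 days.
New critical path: P3→P4→P5 = 10+7+5 = 22 ⇒ 22 days.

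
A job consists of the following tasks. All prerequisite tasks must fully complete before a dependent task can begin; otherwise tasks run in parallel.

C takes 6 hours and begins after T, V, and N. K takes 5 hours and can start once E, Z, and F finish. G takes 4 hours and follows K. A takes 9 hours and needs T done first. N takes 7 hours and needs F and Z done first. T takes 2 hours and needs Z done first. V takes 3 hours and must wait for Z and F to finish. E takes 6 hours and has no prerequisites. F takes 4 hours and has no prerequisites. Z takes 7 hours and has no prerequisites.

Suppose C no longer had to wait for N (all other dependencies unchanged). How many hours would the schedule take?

With the dependency in place, Z→N→C = 7+7+6 = 20 sets the finish at 20 hours.
Without N→C, C's earliest start moves from 14 to 10.
After: Z→T→A = 7+2+9 = 18 → 18 hours.

18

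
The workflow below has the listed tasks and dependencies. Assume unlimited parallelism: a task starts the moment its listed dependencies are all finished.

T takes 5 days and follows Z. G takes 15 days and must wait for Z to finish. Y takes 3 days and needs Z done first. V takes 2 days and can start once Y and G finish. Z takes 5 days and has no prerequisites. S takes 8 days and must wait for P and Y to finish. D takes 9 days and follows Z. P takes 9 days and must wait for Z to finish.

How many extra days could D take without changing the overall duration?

8

Z→P→S = 5+9+8 = 22 sets the makespan at 22 days.
D finishes as early as 14 and must finish by 22.
Slack of D = 13 − 5 = 8 days.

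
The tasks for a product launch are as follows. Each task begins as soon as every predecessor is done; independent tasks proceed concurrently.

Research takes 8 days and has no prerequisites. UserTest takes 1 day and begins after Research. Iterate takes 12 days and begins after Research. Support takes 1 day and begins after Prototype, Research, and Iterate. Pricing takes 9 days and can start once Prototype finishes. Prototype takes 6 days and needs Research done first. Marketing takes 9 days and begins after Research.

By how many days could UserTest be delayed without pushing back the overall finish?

14

Research→Prototype→Pricing = 8+6+9 = 23 sets the makespan at 23 days.
UserTest finishes as early as 9 and must finish by 23.
So UserTest can slip 23 − 9 = 14 days.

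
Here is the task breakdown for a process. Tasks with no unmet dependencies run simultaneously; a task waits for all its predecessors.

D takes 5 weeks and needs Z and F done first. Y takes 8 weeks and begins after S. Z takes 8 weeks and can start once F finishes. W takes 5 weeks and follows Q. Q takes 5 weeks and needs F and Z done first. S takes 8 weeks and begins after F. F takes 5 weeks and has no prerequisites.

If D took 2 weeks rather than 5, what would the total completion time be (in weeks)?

23

Critical path before the change: F→Z→Q→W = 5+8+5+5 = 23 giving 23 weeks.
The longest path through D is only 18 weeks, so D has float 5.
No other chain overtakes it, so the finish is 23 weeks.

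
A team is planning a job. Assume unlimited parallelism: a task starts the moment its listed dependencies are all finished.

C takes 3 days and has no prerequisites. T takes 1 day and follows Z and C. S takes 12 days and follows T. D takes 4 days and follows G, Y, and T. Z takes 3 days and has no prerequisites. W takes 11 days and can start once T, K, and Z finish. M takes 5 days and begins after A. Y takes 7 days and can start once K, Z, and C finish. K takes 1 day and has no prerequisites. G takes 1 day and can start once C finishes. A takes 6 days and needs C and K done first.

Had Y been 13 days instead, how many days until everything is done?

20

Actual critical path: Z→T→S = 3+1+12 = 16 ⇒ 16 days.
The longest path through Y is only 14 days, so Y has float 2.
Now Z→Y→D = 3+13+4 = 20 is longest, so the finish becomes 20 days.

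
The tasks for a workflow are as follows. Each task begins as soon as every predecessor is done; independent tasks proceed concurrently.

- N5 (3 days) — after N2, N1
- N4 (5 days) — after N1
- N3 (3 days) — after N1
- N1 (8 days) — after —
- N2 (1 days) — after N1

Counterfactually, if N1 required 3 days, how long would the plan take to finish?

Baseline: N1→N4 = 8+5 = 13 → 13 days.
N1 is on the critical path; changing it to 3 makes that path 8 days.
That remains the longest chain; total 8 days.

8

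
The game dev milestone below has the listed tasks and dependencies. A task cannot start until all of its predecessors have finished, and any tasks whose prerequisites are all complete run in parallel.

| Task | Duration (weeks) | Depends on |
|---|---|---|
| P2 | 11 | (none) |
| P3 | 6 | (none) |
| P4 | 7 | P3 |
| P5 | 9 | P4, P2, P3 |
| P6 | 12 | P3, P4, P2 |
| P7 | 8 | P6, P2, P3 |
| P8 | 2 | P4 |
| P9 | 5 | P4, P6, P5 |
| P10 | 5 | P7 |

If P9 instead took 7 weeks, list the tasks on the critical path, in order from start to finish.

The binding path is P3→P4→P6→P7→P10 = 6+7+12+8+5 = 38; finish at 38 weeks.
The longest path through P9 is only 30 weeks, so P9 has float 8.
The critical path is still P3→P4→P6→P7→P10; finish is now 38 weeks.

P3, P4, P6, P7, P10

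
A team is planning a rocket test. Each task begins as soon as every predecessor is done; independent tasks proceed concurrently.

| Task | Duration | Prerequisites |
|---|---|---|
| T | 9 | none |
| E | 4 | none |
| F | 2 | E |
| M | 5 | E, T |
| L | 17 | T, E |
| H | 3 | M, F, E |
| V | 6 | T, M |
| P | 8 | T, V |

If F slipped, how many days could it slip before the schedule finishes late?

Critical path: T→M→V→P = 9+5+6+8 = 28, so the finish is 28 days.
Longest path through F: 9 days (earliest finish 6, latest finish 25).
So F can slip 25 − 6 = 19 days.

19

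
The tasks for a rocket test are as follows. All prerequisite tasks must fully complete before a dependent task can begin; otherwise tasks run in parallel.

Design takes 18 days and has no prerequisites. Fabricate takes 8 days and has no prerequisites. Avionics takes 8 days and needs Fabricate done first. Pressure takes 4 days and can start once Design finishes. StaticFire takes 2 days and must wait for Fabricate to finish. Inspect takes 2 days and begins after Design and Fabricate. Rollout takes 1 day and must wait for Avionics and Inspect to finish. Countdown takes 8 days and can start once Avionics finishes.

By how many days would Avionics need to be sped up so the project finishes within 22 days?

2

Current finish: 24 days; target: 22.
Avionics is on every critical path, so each day cut from Avionics cuts the finish by one (this holds down to a finish of 22).
Need 24 − 22 = 2 days off Avionics → Avionics becomes 6 days, finish becomes 22.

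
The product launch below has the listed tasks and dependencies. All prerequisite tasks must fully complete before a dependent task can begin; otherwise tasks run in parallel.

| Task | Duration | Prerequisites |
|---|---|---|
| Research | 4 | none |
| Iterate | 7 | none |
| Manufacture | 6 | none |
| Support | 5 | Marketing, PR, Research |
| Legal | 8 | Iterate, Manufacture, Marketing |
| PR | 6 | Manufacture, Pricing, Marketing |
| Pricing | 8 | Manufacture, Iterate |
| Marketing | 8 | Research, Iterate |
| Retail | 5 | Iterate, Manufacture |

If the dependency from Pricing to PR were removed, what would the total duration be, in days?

Original critical path: Iterate→Pricing→PR→Support = 7+8+6+5 = 26 ⇒ 26 days.
Dropping Pricing→PR doesn't change PR's earliest start (15); another predecessor still binds.
New critical path: Iterate→Marketing→PR→Support = 7+8+6+5 = 26 ⇒ 26 days.

26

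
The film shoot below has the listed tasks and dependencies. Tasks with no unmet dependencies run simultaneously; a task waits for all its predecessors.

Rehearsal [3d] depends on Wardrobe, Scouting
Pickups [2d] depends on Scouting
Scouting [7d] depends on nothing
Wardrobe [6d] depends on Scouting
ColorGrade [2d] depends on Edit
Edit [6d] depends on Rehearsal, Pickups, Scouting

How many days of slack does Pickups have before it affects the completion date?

Critical path: Scouting→Wardrobe→Rehearsal→Edit→ColorGrade = 7+6+3+6+2 = 24, so the finish is 24 days.
Pickups finishes as early as 9 and must finish by 16.
Float = 24 − 17 = 7.

7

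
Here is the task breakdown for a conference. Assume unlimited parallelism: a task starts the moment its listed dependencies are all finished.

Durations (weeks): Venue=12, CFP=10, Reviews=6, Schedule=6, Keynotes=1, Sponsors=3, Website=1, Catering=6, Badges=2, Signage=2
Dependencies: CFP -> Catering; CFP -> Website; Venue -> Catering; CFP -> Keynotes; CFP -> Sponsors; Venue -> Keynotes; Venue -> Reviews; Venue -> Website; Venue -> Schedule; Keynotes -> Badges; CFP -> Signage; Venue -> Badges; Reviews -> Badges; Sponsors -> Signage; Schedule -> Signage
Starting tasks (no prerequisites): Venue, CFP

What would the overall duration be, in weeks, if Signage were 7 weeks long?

Baseline: Venue→Schedule→Signage = 12+6+2 = 20 → 20 weeks.
Signage lies on that path, so at 7 weeks the path becomes 25 weeks.
That remains the longest chain; total 25 weeks.

25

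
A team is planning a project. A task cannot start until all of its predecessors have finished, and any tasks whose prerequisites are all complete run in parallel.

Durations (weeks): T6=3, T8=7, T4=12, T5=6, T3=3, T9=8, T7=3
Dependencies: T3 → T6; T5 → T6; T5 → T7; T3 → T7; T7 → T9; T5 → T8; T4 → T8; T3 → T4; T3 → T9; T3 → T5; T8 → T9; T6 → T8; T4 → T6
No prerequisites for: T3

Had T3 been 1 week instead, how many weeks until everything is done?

As given, the longest chain is T3→T4→T6→T8→T9 = 3+12+3+7+8 = 33, so the finish is 33 weeks.
T3 is on the critical path; changing it to 1 makes that path 31 weeks.
The critical path is still T3→T4→T6→T8→T9; finish is now 31 weeks.

31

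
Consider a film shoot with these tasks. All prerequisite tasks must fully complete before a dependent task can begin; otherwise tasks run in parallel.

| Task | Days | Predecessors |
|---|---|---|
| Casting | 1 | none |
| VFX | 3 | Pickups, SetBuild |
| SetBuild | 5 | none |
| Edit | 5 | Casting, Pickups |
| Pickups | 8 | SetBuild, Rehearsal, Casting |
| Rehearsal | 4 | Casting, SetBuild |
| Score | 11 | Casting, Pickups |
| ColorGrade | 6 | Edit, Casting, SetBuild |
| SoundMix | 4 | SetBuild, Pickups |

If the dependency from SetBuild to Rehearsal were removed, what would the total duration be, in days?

With the dependency in place, SetBuild→Rehearsal→Pickups→Edit→ColorGrade = 5+4+8+5+6 = 28 sets the finish at 28 days.
Without SetBuild→Rehearsal, Rehearsal's earliest start moves from 5 to 1.
After: Casting→Rehearsal→Pickups→Edit→ColorGrade = 1+4+8+5+6 = 24 → 24 days.

24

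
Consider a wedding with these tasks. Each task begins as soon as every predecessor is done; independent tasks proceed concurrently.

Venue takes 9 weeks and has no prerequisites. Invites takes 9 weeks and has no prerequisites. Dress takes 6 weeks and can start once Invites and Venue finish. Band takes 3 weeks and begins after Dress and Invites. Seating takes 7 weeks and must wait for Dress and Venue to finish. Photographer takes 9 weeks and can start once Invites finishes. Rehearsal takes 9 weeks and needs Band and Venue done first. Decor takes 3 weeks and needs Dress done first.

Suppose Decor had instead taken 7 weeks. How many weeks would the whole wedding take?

27

Actual critical path: Venue→Dress→Band→Rehearsal = 9+6+3+9 = 27 ⇒ 27 weeks.
Decor has 9 weeks of float (longest path through it is 18).
The critical path is still Venue→Dress→Band→Rehearsal; finish is now 27 weeks.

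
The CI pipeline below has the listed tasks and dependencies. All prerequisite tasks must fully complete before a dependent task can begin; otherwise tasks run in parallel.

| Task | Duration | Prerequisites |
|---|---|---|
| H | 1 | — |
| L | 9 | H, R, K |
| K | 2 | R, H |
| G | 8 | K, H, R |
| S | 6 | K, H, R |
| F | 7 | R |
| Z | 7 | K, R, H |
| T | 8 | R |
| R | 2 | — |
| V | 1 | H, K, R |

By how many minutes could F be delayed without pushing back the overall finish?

Critical path: R→K→L = 2+2+9 = 13, so the finish is 13 minutes.
The longest chain containing F totals 9 minutes.
Slack of F = 6 − 2 = 4 minutes.

4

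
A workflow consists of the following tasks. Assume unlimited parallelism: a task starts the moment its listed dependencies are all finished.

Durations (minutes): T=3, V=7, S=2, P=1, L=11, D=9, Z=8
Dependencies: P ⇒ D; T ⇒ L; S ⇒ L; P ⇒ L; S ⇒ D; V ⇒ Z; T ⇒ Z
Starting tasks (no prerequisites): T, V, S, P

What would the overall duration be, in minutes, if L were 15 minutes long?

18

Baseline: V→Z = 7+8 = 15 → 15 minutes.
The longest path through L is only 14 minutes, so L has float 1.
The binding chain switches to T→L = 3+15 = 18; finish 18 minutes.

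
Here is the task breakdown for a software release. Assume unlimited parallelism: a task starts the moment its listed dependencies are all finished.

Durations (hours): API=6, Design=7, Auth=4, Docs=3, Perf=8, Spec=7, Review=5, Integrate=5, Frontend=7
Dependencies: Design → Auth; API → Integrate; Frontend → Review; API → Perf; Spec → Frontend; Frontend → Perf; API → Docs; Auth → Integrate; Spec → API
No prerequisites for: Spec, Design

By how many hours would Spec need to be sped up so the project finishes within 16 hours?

Current finish: 22 hours; target: 16.
Spec is on every critical path, so each hour cut from Spec cuts the finish by one (this holds down to a finish of 16).
Need 22 − 16 = 6 hours off Spec → Spec becomes 1 hour, finish becomes 16.

6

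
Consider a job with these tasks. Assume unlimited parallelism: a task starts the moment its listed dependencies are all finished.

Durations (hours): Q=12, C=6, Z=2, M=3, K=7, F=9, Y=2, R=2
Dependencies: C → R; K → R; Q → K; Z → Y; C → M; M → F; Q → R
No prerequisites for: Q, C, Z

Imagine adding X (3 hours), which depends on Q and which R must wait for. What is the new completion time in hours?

Originally the plan takes 21 hours.
With X inserted, R now waits for max(Q, K, C, X).
New critical path: Q→K→R = 12+7+2 = 21 ⇒ 21 hours.

21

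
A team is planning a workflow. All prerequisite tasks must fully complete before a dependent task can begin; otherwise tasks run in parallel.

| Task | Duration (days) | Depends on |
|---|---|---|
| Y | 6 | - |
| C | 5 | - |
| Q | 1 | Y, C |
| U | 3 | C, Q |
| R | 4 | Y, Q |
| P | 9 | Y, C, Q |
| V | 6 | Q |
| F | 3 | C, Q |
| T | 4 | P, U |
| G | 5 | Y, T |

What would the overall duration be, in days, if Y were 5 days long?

24

Critical path before the change: Y→Q→P→T→G = 6+1+9+4+5 = 25 giving 25 days.
Y lies on that path, so at 5 days the path becomes 24 days.
That remains the longest chain; total 24 days.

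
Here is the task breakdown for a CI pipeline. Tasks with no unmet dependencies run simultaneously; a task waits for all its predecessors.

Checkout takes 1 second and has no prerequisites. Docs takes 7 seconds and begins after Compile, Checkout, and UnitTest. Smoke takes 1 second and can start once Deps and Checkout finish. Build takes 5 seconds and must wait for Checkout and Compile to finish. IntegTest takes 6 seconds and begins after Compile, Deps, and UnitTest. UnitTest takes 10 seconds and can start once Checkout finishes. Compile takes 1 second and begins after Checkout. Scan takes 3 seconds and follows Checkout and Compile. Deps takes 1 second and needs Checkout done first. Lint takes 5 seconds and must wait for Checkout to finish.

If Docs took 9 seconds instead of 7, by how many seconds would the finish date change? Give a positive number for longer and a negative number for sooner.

As given, the longest chain is Checkout→UnitTest→Docs = 1+10+7 = 18, so the finish is 18 seconds.
Docs lies on that path, so at 9 seconds the path becomes 20 seconds.
That remains the longest chain; total 20 seconds.
Change in finish: 20 − 18 = +2 seconds.

2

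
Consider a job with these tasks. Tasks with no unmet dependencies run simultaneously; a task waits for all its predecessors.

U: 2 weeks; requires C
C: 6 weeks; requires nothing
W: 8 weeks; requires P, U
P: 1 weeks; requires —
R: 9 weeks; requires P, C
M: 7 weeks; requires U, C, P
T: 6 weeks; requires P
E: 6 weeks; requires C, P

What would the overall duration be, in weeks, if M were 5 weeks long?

Actual critical path: C→U→W = 6+2+8 = 16 ⇒ 16 weeks.
M is off the critical path — its longest chain is 15 weeks, giving 1 of slack.
The critical path is still C→U→W; finish is now 16 weeks.

16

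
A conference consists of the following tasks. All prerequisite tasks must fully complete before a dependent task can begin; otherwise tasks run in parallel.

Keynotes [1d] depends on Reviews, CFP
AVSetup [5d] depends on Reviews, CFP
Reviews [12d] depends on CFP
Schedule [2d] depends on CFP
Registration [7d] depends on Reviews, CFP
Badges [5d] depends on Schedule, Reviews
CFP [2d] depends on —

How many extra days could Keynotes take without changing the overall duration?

6

CFP→Reviews→Registration = 2+12+7 = 21 sets the makespan at 21 days.
The longest chain containing Keynotes totals 15 days.
Float = 21 − 15 = 6.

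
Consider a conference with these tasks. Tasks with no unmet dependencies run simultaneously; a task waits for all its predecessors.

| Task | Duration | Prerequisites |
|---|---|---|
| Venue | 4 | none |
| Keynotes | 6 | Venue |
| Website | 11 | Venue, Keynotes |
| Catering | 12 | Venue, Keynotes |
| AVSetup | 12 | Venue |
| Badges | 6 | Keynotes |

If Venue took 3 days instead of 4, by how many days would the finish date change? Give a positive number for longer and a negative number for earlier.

-1

Critical path before the change: Venue→Keynotes→Catering = 4+6+12 = 22 giving 22 days.
Venue lies on that path, so at 3 days the path becomes 21 days.
That remains the longest chain; total 21 days.
Change in finish: 21 − 22 = -1 days.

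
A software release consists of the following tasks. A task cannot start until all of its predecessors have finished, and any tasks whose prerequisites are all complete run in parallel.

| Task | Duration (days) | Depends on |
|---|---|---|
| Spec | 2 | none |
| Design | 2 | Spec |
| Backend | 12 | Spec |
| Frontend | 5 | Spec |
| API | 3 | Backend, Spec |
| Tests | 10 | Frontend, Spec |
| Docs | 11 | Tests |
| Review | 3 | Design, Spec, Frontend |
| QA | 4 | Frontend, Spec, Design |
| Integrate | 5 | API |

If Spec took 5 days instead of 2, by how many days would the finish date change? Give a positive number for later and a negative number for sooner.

As given, the longest chain is Spec→Frontend→Tests→Docs = 2+5+10+11 = 28, so the finish is 28 days.
Spec is on the critical path; changing it to 5 makes that path 31 days.
The critical path is still Spec→Frontend→Tests→Docs; finish is now 31 days.
Change in finish: 31 − 28 = +3 days.

3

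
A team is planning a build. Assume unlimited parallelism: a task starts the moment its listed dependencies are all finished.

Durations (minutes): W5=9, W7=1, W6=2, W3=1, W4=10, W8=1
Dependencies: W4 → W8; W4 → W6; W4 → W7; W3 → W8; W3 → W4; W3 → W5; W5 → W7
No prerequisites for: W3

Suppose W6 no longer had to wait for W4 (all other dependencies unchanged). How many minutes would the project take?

With the dependency in place, W3→W4→W6 = 1+10+2 = 13 sets the finish at 13 minutes.
Without W4→W6, W6's earliest start moves from 11 to 0.
New critical path: W3→W4→W7 = 1+10+1 = 12 ⇒ 12 minutes.

12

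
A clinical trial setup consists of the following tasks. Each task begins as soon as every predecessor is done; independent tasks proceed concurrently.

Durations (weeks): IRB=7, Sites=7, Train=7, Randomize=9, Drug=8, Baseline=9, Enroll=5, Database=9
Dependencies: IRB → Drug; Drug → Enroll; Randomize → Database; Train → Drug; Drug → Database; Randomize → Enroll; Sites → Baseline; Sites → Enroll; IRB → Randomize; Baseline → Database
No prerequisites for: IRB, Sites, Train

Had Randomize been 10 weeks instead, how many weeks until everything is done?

26

Critical path before the change: IRB→Randomize→Database = 7+9+9 = 25 giving 25 weeks.
Randomize is on the critical path; changing it to 10 makes that path 26 weeks.
That remains the longest chain; total 26 weeks.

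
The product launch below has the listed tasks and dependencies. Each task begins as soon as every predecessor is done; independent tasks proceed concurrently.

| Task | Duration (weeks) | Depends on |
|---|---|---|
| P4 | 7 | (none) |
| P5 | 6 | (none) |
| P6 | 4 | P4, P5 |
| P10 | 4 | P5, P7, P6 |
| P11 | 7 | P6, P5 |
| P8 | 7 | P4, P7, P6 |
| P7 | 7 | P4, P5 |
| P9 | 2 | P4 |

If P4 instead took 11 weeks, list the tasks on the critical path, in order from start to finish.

The binding path is P4→P7→P8 = 7+7+7 = 21; finish at 21 weeks.
Since P4 is critical, the +4 change carries straight to that chain (now 25 weeks).
That remains the longest chain; total 25 weeks.

P4, P7, P8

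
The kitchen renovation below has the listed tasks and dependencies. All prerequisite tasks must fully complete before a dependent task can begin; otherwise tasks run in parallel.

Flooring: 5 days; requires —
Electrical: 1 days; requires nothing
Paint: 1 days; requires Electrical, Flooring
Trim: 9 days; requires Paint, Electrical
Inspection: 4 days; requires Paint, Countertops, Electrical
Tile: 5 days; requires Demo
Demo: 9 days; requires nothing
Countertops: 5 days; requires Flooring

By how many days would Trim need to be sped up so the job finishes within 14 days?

1

Current finish: 15 days; target: 14.
Trim is on every critical path, so each day cut from Trim cuts the finish by one (this holds down to a finish of 14).
Need 15 − 14 = 1 day off Trim → Trim becomes 8 days, finish becomes 14.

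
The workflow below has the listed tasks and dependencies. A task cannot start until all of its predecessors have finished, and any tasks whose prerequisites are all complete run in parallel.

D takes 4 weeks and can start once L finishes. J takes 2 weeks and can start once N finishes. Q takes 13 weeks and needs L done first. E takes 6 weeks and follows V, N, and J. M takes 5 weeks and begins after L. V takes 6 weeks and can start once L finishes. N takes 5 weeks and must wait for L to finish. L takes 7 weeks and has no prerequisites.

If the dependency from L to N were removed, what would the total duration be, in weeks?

Before: longest chain L→Q = 7+13 = 20, finish 20.
Without L→N, N's earliest start moves from 7 to 0.
After: L→Q = 7+13 = 20 → 20 weeks.

20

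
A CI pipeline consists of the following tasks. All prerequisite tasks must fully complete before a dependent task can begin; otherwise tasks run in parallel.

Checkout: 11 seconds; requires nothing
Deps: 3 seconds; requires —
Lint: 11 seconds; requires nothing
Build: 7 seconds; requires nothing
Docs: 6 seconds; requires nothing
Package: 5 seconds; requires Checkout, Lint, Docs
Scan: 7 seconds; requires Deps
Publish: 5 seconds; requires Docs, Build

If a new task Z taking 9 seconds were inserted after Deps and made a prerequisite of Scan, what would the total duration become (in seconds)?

19

Originally the plan takes 16 seconds.
With Z inserted, Scan now waits for max(Deps, Z).
New critical path: Deps→Z→Scan = 3+9+7 = 19 ⇒ 19 seconds.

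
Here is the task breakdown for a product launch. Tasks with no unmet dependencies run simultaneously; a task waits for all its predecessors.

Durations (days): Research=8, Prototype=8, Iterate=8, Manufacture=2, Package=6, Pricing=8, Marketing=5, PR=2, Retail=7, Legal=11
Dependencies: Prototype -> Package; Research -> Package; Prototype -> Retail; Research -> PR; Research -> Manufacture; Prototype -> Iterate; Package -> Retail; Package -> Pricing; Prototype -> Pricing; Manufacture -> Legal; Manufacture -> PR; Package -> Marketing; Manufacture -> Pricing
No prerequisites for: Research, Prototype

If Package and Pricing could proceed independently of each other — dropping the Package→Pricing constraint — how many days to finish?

Before: longest chain Research→Package→Pricing = 8+6+8 = 22, finish 22.
Without Package→Pricing, Pricing's earliest start moves from 14 to 10.
The longest chain is now Research→Manufacture→Legal = 8+2+11 = 21, so the project takes 21 days.

21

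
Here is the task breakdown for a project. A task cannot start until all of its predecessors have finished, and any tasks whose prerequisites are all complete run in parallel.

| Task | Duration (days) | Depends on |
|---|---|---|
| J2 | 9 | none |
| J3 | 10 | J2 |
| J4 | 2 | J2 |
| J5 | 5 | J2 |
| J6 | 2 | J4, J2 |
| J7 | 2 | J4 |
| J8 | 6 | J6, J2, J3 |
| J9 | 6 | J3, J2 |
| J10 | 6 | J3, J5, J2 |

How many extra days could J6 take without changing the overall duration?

6

Critical path: J2→J3→J8 = 9+10+6 = 25, so the finish is 25 days.
J6 finishes as early as 13 and must finish by 19.
So J6 can slip 19 − 13 = 6 days.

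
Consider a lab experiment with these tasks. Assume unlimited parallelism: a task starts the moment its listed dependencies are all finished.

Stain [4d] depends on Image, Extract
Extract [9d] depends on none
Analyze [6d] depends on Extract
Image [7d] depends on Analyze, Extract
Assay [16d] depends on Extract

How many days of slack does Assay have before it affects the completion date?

Extract→Analyze→Image→Stain = 9+6+7+4 = 26 sets the makespan at 26 days.
The longest chain containing Assay totals 25 days.
Float = 26 − 25 = 1.

1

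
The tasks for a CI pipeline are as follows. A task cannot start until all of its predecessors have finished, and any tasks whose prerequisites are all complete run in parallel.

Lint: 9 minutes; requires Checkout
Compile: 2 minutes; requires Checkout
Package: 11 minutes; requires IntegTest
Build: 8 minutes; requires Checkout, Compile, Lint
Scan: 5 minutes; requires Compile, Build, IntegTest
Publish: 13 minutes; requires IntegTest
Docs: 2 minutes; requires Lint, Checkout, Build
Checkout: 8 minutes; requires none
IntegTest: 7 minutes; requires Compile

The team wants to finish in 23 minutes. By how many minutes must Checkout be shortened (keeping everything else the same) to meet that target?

7

Current finish: 30 minutes; target: 23.
Checkout is on every critical path, so each minute cut from Checkout cuts the finish by one (this holds down to a finish of 23).
Need 30 − 23 = 7 minutes off Checkout → Checkout becomes 1 minute, finish becomes 23.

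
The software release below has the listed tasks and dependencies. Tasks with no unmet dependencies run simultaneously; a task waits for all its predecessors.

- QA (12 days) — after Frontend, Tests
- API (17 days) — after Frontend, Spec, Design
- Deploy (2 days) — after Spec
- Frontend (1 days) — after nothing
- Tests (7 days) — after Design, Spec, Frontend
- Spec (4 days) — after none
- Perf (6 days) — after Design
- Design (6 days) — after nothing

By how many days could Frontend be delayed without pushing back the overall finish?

5

Design→Tests→QA = 6+7+12 = 25 sets the makespan at 25 days.
Frontend finishes as early as 1 and must finish by 6.
Float = 25 − 20 = 5.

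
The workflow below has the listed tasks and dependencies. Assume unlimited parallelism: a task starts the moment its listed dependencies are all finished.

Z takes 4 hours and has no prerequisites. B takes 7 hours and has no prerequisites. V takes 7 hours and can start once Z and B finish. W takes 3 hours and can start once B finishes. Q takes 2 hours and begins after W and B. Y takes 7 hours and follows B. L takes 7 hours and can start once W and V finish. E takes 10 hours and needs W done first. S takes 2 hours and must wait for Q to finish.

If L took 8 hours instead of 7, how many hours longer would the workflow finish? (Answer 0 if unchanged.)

1

Critical path before the change: B→V→L = 7+7+7 = 21 giving 21 hours.
Since L is critical, the +1 change carries straight to that chain (now 22 hours).
No other chain overtakes it, so the finish is 22 hours.
Change in finish: 22 − 21 = +1 hours.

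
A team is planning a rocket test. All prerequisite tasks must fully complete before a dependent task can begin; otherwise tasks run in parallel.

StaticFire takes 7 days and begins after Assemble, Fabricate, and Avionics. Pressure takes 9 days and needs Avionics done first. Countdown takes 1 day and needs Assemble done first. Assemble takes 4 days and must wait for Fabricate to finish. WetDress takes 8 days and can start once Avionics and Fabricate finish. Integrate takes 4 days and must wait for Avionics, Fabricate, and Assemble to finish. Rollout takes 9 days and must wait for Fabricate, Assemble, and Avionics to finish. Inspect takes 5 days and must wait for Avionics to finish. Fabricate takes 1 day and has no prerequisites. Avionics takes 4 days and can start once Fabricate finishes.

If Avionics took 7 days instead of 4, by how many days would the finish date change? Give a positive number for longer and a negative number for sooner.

3

Actual critical path: Fabricate→Avionics→Pressure = 1+4+9 = 14 ⇒ 14 days.
Avionics lies on that path, so at 7 days the path becomes 17 days.
That remains the longest chain; total 17 days.
Change in finish: 17 − 14 = +3 days.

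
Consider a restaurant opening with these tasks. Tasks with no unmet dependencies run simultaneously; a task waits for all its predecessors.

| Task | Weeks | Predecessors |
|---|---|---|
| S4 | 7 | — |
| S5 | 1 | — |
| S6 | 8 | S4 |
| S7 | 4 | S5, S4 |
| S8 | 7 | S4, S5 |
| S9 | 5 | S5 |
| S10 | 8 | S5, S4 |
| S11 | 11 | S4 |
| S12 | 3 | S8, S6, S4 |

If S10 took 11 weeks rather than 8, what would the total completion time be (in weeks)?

18

The binding path is S4→S6→S12 = 7+8+3 = 18; finish at 18 weeks.
S10 is off the critical path — its longest chain is 15 weeks, giving 3 of slack.
That remains the longest chain; total 18 weeks.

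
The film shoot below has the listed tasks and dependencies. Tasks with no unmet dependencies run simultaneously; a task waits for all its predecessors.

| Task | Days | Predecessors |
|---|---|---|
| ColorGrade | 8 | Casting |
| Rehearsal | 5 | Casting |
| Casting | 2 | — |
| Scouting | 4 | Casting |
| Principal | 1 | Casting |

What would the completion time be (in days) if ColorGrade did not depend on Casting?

Before: longest chain Casting→ColorGrade = 2+8 = 10, finish 10.
Without Casting→ColorGrade, ColorGrade's earliest start moves from 2 to 0.
The longest chain is now ColorGrade = 8 = 8, so the job takes 8 days.

8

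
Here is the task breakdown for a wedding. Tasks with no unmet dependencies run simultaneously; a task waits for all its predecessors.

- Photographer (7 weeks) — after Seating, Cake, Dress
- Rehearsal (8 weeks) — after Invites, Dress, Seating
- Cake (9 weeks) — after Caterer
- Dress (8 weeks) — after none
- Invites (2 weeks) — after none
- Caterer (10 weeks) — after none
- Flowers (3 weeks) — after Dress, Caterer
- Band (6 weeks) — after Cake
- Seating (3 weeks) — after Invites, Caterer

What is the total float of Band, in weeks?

1

Caterer→Cake→Photographer = 10+9+7 = 26 sets the makespan at 26 weeks.
Band finishes as early as 25 and must finish by 26.
Float = 26 − 25 = 1.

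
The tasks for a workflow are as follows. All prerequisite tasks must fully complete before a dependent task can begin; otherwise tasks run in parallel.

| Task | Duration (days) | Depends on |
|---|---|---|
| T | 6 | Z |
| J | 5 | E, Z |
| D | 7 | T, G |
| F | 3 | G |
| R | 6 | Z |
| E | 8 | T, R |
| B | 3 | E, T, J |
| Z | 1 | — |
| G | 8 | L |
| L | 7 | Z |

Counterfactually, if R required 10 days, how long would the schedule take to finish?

Actual critical path: Z→R→E→J→B = 1+6+8+5+3 = 23 ⇒ 23 days.
R lies on that path, so at 10 days the path becomes 27 days.
No other chain overtakes it, so the finish is 27 days.

27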